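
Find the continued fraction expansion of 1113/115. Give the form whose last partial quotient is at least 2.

[9; 1, 2, 9, 4]

1113 = 9×115 + 78
115 = 1×78 + 37
78 = 2×37 + 4
37 = 9×4 + 1
4 = 4×1 + 0  (stop)
So 1113/115 = [9; 1, 2, 9, 4].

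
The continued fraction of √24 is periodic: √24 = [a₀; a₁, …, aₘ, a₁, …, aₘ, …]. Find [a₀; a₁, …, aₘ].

a₀ = ⌊√24⌋ = 4.
With m₀=0, d₀=1 and mₖ₊₁ = dₖaₖ − mₖ, dₖ₊₁ = (n − mₖ₊₁²)/dₖ, aₖ₊₁ = ⌊(a₀+mₖ₊₁)/dₖ₊₁⌋:
  k=1: m=4, d=8, a=1
  k=2: m=4, d=1, a=8
d=1 and a=2a₀=8 at k=2, so the next step gives (m, d) = (4, 8) again — its k=1 value — and the period has length 2.

[4; 1, 8]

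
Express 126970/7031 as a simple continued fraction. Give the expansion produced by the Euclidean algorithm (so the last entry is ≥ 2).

126970 = 18·7031 + 412
7031 = 17·412 + 27
412 = 15·27 + 7
27 = 3·7 + 6
7 = 1·6 + 1
6 = 6·1 + 0  (stop)
So 126970/7031 = [18; 17, 15, 3, 1, 6].

[18; 17, 15, 3, 1, 6]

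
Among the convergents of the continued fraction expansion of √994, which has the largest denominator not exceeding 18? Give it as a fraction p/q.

√994 = [31; 1, 1, 8, 1, 1, 62, …] (period length 6).
Convergents:
  p_0/q_0 = 31/1
  p_1/q_1 = 32/1
  p_2/q_2 = 63/2
  p_3/q_3 = 536/17
  p_4/q_4 = 599/19
q_3 = 17 ≤ 18 < 19 = q_4, so the answer is 536/17.

536/17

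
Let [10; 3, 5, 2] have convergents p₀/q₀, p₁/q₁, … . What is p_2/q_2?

Using pₖ = aₖpₖ₋₁ + pₖ₋₂, qₖ = aₖqₖ₋₁ + qₖ₋₂ (with p₋₁=1, p₋₂=0, q₋₁=0, q₋₂=1):
  k=0: a=10, p=10, q=1
  k=1: a=3, p=31, q=3
  k=2: a=5, p=165, q=16

165/16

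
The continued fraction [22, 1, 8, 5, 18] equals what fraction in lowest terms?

19160/837

Using pₖ = aₖpₖ₋₁ + pₖ₋₂ and qₖ = aₖqₖ₋₁ + qₖ₋₂:
  k=0: a=22, p=22, q=1
  k=1: a=1, p=23, q=1
  k=2: a=8, p=206, q=9
  k=3: a=5, p=1053, q=46
  k=4: a=18, p=19160, q=837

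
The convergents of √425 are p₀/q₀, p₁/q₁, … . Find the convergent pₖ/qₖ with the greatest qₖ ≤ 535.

√425 = [20; 1, 1, 1, 1, 1, 1, 40, …] (period length 7).
Convergents:
  p_0/q_0 = 20/1
  p_1/q_1 = 21/1
  p_2/q_2 = 41/2
  p_3/q_3 = 62/3
  p_4/q_4 = 103/5
  p_5/q_5 = 165/8
  p_6/q_6 = 268/13
  p_7/q_7 = 10885/528
  p_8/q_8 = 11153/541
q_7 = 528 ≤ 535 < 541 = q_8, so the answer is 10885/528.

10885/528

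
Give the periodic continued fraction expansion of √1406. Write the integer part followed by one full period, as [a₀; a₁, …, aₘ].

a₀ = ⌊√1406⌋ = 37.
With m₀=0, d₀=1 and mₖ₊₁ = dₖaₖ − mₖ, dₖ₊₁ = (n − mₖ₊₁²)/dₖ, aₖ₊₁ = ⌊(a₀+mₖ₊₁)/dₖ₊₁⌋:
  k=1: m=37, d=37, a=2
  k=2: m=37, d=1, a=74
d=1 and a=2a₀=74 at k=2, so the next step gives (m, d) = (37, 37) again — its k=1 value — and the period has length 2.

[37; 2, 74]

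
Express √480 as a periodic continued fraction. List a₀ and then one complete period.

a₀ = ⌊√480⌋ = 21.

[21; 1, 9, 1, 42]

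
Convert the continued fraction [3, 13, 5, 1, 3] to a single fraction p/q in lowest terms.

932/303

Fold from the inside: start with 3/1.
  1 + 1/3 = 4/3
  5 + 3/4 = 23/4
  13 + 4/23 = 303/23
  3 + 23/303 = 932/303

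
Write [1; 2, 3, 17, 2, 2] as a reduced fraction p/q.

Using pₖ = aₖpₖ₋₁ + pₖ₋₂ and qₖ = aₖqₖ₋₁ + qₖ₋₂:
  k=0: a=1, p=1, q=1
  k=1: a=2, p=3, q=2
  k=2: a=3, p=10, q=7
  k=3: a=17, p=173, q=121
  k=4: a=2, p=356, q=249
  k=5: a=2, p=885, q=619

885/619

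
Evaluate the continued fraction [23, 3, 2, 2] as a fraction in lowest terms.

Fold from the inside: start with 2/1.
  2 + 1/2 = 5/2
  3 + 2/5 = 17/5
  23 + 5/17 = 396/17

396/17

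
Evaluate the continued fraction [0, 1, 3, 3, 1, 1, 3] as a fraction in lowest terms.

82/107

Using pₖ = aₖpₖ₋₁ + pₖ₋₂ and qₖ = aₖqₖ₋₁ + qₖ₋₂:
  k=0: a=0, p=0, q=1
  k=1: a=1, p=1, q=1
  k=2: a=3, p=3, q=4
  k=3: a=3, p=10, q=13
  k=4: a=1, p=13, q=17
  k=5: a=1, p=23, q=30
  k=6: a=3, p=82, q=107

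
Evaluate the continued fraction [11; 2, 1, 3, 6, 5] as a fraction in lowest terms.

4045/356

Fold from the inside: start with 5/1.
  6 + 1/5 = 31/5
  3 + 5/31 = 98/31
  1 + 31/98 = 129/98
  2 + 98/129 = 356/129
  11 + 129/356 = 4045/356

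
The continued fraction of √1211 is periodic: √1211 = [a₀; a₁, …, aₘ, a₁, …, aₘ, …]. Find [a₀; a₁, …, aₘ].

a₀ = ⌊√1211⌋ = 34.
With m₀=0, d₀=1 and mₖ₊₁ = dₖaₖ − mₖ, dₖ₊₁ = (n − mₖ₊₁²)/dₖ, aₖ₊₁ = ⌊(a₀+mₖ₊₁)/dₖ₊₁⌋:
  k=1: m=34, d=55, a=1
  k=2: m=21, d=14, a=3
  k=3: m=21, d=55, a=1
  k=4: m=34, d=1, a=68
d=1 and a=2a₀=68 at k=4, so the next step gives (m, d) = (34, 55) again — its k=1 value — and the period has length 4.

[34; 1, 3, 1, 68]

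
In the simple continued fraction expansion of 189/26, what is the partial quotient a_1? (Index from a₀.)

189 = 7·26 + 7   →  a_0 = 7
26 = 3·7 + 5   →  a_1 = 3

3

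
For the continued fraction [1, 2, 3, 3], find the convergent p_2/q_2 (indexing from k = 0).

Using pₖ = aₖpₖ₋₁ + pₖ₋₂, qₖ = aₖqₖ₋₁ + qₖ₋₂ (with p₋₁=1, p₋₂=0, q₋₁=0, q₋₂=1):
  k=0: a=1, p=1, q=1
  k=1: a=2, p=3, q=2
  k=2: a=3, p=10, q=7

10/7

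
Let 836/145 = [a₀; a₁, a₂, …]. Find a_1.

1

836 = 5·145 + 111   →  a_0 = 5
145 = 1·111 + 34   →  a_1 = 1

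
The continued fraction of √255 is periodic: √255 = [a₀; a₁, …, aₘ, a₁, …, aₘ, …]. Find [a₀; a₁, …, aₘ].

a₀ = ⌊√255⌋ = 15.
With m₀=0, d₀=1 and mₖ₊₁ = dₖaₖ − mₖ, dₖ₊₁ = (n − mₖ₊₁²)/dₖ, aₖ₊₁ = ⌊(a₀+mₖ₊₁)/dₖ₊₁⌋:
  k=1: m=15, d=30, a=1
  k=2: m=15, d=1, a=30
d=1 and a=2a₀=30 at k=2, so the next step gives (m, d) = (15, 30) again — its k=1 value — and the period has length 2.

[15; 1, 30]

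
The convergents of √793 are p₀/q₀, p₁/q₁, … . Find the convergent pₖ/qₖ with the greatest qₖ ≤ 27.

√793 = [28; 6, 4, 6, 56, …] (period length 4).
Convergents:
  p_0/q_0 = 28/1
  p_1/q_1 = 169/6
  p_2/q_2 = 704/25
  p_3/q_3 = 4393/156
q_2 = 25 ≤ 27 < 156 = q_3, so the answer is 704/25.

704/25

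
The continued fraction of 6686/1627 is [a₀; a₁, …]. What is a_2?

6686 = 4·1627 + 178   →  a_0 = 4
1627 = 9·178 + 25   →  a_1 = 9
178 = 7·25 + 3   →  a_2 = 7

7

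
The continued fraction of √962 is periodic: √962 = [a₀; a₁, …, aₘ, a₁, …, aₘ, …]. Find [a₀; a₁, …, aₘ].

a₀ = ⌊√962⌋ = 31.
With m₀=0, d₀=1 and mₖ₊₁ = dₖaₖ − mₖ, dₖ₊₁ = (n − mₖ₊₁²)/dₖ, aₖ₊₁ = ⌊(a₀+mₖ₊₁)/dₖ₊₁⌋:
  k=1: m=31, d=1, a=62
d=1 and a=2a₀=62 at k=1, so the next step gives (m, d) = (31, 1) again — its k=1 value — and the period has length 1.

[31; 62]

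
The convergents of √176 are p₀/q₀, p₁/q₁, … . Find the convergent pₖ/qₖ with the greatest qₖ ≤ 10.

√176 = [13; 3, 1, 3, 26, …] (period length 4).
Convergents:
  p_0/q_0 = 13/1
  p_1/q_1 = 40/3
  p_2/q_2 = 53/4
  p_3/q_3 = 199/15
q_2 = 4 ≤ 10 < 15 = q_3, so the answer is 53/4.

53/4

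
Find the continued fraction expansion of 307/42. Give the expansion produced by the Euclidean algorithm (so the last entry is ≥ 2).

307 = 7*42 + 13
42 = 3*13 + 3
13 = 4*3 + 1
3 = 3*1 + 0  (stop)
So 307/42 = [7; 3, 4, 3].

[7; 3, 4, 3]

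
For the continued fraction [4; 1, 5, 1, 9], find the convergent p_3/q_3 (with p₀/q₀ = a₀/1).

Using pₖ = aₖpₖ₋₁ + pₖ₋₂, qₖ = aₖqₖ₋₁ + qₖ₋₂ (with p₋₁=1, p₋₂=0, q₋₁=0, q₋₂=1):
  k=0: a=4, p=4, q=1
  k=1: a=1, p=5, q=1
  k=2: a=5, p=29, q=6
  k=3: a=1, p=34, q=7

34/7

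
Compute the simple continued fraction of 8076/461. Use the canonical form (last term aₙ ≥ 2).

8076 = 17·461 + 239
461 = 1·239 + 222
239 = 1·222 + 17
222 = 13·17 + 1
17 = 17·1 + 0  (stop)
So 8076/461 = [17; 1, 1, 13, 17].

[17; 1, 1, 13, 17]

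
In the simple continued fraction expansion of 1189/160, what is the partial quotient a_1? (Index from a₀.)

2

1189 = 7·160 + 69   →  a_0 = 7
160 = 2·69 + 22   →  a_1 = 2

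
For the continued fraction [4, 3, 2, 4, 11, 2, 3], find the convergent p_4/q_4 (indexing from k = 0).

Using pₖ = aₖpₖ₋₁ + pₖ₋₂, qₖ = aₖqₖ₋₁ + qₖ₋₂ (with p₋₁=1, p₋₂=0, q₋₁=0, q₋₂=1):
  k=0: a=4, p=4, q=1
  k=1: a=3, p=13, q=3
  k=2: a=2, p=30, q=7
  k=3: a=4, p=133, q=31
  k=4: a=11, p=1493, q=348

1493/348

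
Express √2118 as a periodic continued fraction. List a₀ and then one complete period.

[46; 46, 92]

a₀ = ⌊√2118⌋ = 46.
With m₀=0, d₀=1 and mₖ₊₁ = dₖaₖ − mₖ, dₖ₊₁ = (n − mₖ₊₁²)/dₖ, aₖ₊₁ = ⌊(a₀+mₖ₊₁)/dₖ₊₁⌋:
  k=1: m=46, d=2, a=46
  k=2: m=46, d=1, a=92
d=1 and a=2a₀=92 at k=2, so the next step gives (m, d) = (46, 2) again — its k=1 value — and the period has length 2.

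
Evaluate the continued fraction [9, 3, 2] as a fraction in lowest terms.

Fold from the inside: start with 2/1.
  3 + 1/2 = 7/2
  9 + 2/7 = 65/7

65/7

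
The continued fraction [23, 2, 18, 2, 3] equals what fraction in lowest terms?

6224/265

Using pₖ = aₖpₖ₋₁ + pₖ₋₂ and qₖ = aₖqₖ₋₁ + qₖ₋₂:
  k=0: a=23, p=23, q=1
  k=1: a=2, p=47, q=2
  k=2: a=18, p=869, q=37
  k=3: a=2, p=1785, q=76
  k=4: a=3, p=6224, q=265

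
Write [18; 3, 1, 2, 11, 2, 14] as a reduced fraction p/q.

69050/3779

Fold from the inside: start with 14/1.
  2 + 1/14 = 29/14
  11 + 14/29 = 333/29
  2 + 29/333 = 695/333
  1 + 333/695 = 1028/695
  3 + 695/1028 = 3779/1028
  18 + 1028/3779 = 69050/3779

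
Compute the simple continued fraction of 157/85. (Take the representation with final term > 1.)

157 = 1*85 + 72
85 = 1*72 + 13
72 = 5*13 + 7
13 = 1*7 + 6
7 = 1*6 + 1
6 = 6*1 + 0  (stop)
So 157/85 = [1; 1, 5, 1, 1, 6].

[1; 1, 5, 1, 1, 6]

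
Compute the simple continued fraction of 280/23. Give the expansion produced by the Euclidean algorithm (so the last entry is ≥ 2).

280 = 12×23 + 4
23 = 5×4 + 3
4 = 1×3 + 1
3 = 3×1 + 0  (stop)
So 280/23 = [12; 5, 1, 3].

[12; 5, 1, 3]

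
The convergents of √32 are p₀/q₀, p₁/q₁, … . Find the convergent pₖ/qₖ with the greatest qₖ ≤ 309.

√32 = [5; 1, 1, 1, 10, …] (period length 4).
Convergents:
  p_0/q_0 = 5/1
  p_1/q_1 = 6/1
  p_2/q_2 = 11/2
  p_3/q_3 = 17/3
  p_4/q_4 = 181/32
  p_5/q_5 = 198/35
  p_6/q_6 = 379/67
  p_7/q_7 = 577/102
  p_8/q_8 = 6149/1087
q_7 = 102 ≤ 309 < 1087 = q_8, so the answer is 577/102.

577/102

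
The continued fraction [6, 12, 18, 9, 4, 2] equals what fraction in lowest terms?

Using pₖ = aₖpₖ₋₁ + pₖ₋₂ and qₖ = aₖqₖ₋₁ + qₖ₋₂:
  k=0: a=6, p=6, q=1
  k=1: a=12, p=73, q=12
  k=2: a=18, p=1320, q=217
  k=3: a=9, p=11953, q=1965
  k=4: a=4, p=49132, q=8077
  k=5: a=2, p=110217, q=18119

110217/18119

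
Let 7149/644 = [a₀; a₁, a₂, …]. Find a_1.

7149 = 11·644 + 65   →  a_0 = 11
644 = 9·65 + 59   →  a_1 = 9

9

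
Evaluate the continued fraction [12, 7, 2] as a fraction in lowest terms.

182/15

Fold from the inside: start with 2/1.
  7 + 1/2 = 15/2
  12 + 2/15 = 182/15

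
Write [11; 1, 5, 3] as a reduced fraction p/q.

225/19

Using pₖ = aₖpₖ₋₁ + pₖ₋₂ and qₖ = aₖqₖ₋₁ + qₖ₋₂:
  k=0: a=11, p=11, q=1
  k=1: a=1, p=12, q=1
  k=2: a=5, p=71, q=6
  k=3: a=3, p=225, q=19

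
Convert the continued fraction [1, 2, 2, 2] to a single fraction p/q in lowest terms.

17/12

Fold from the inside: start with 2/1.
  2 + 1/2 = 5/2
  2 + 2/5 = 12/5
  1 + 5/12 = 17/12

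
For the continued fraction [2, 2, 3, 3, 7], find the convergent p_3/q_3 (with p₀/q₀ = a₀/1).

Using pₖ = aₖpₖ₋₁ + pₖ₋₂, qₖ = aₖqₖ₋₁ + qₖ₋₂ (with p₋₁=1, p₋₂=0, q₋₁=0, q₋₂=1):
  k=0: a=2, p=2, q=1
  k=1: a=2, p=5, q=2
  k=2: a=3, p=17, q=7
  k=3: a=3, p=56, q=23

56/23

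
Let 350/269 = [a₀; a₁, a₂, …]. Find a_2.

3

350 = 1·269 + 81   →  a_0 = 1
269 = 3·81 + 26   →  a_1 = 3
81 = 3·26 + 3   →  a_2 = 3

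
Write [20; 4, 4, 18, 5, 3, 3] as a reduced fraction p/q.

Using pₖ = aₖpₖ₋₁ + pₖ₋₂ and qₖ = aₖqₖ₋₁ + qₖ₋₂:
  k=0: a=20, p=20, q=1
  k=1: a=4, p=81, q=4
  k=2: a=4, p=344, q=17
  k=3: a=18, p=6273, q=310
  k=4: a=5, p=31709, q=1567
  k=5: a=3, p=101400, q=5011
  k=6: a=3, p=335909, q=16600

335909/16600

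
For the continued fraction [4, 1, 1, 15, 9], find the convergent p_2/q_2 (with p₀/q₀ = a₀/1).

Using pₖ = aₖpₖ₋₁ + pₖ₋₂, qₖ = aₖqₖ₋₁ + qₖ₋₂ (with p₋₁=1, p₋₂=0, q₋₁=0, q₋₂=1):
  k=0: a=4, p=4, q=1
  k=1: a=1, p=5, q=1
  k=2: a=1, p=9, q=2

9/2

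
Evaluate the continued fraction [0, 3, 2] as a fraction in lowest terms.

2/7

Fold from the inside: start with 2/1.
  3 + 1/2 = 7/2
  0 + 2/7 = 2/7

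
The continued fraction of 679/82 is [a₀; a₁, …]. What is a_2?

1

679 = 8·82 + 23   →  a_0 = 8
82 = 3·23 + 13   →  a_1 = 3
23 = 1·13 + 10   →  a_2 = 1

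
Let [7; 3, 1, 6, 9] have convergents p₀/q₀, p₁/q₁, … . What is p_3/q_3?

Using pₖ = aₖpₖ₋₁ + pₖ₋₂, qₖ = aₖqₖ₋₁ + qₖ₋₂ (with p₋₁=1, p₋₂=0, q₋₁=0, q₋₂=1):
  k=0: a=7, p=7, q=1
  k=1: a=3, p=22, q=3
  k=2: a=1, p=29, q=4
  k=3: a=6, p=196, q=27

196/27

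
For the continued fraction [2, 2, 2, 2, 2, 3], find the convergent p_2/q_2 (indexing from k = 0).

Using pₖ = aₖpₖ₋₁ + pₖ₋₂, qₖ = aₖqₖ₋₁ + qₖ₋₂ (with p₋₁=1, p₋₂=0, q₋₁=0, q₋₂=1):
  k=0: a=2, p=2, q=1
  k=1: a=2, p=5, q=2
  k=2: a=2, p=12, q=5

12/5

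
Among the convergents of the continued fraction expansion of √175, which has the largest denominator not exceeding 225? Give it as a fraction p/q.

2024/153

√175 = [13; 4, 2, 1, 2, 4, 26, …] (period length 6).
Convergents:
  p_0/q_0 = 13/1
  p_1/q_1 = 53/4
  p_2/q_2 = 119/9
  p_3/q_3 = 172/13
  p_4/q_4 = 463/35
  p_5/q_5 = 2024/153
  p_6/q_6 = 53087/4013
q_5 = 153 ≤ 225 < 4013 = q_6, so the answer is 2024/153.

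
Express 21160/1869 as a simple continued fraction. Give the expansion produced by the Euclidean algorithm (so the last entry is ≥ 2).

[11; 3, 9, 9, 2, 3]

21160 = 11·1869 + 601
1869 = 3·601 + 66
601 = 9·66 + 7
66 = 9·7 + 3
7 = 2·3 + 1
3 = 3·1 + 0  (stop)
So 21160/1869 = [11; 3, 9, 9, 2, 3].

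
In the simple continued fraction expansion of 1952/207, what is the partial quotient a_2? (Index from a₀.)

3

1952 = 9·207 + 89   →  a_0 = 9
207 = 2·89 + 29   →  a_1 = 2
89 = 3·29 + 2   →  a_2 = 3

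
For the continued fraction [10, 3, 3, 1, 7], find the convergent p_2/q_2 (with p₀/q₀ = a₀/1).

103/10

Using pₖ = aₖpₖ₋₁ + pₖ₋₂, qₖ = aₖqₖ₋₁ + qₖ₋₂ (with p₋₁=1, p₋₂=0, q₋₁=0, q₋₂=1):
  k=0: a=10, p=10, q=1
  k=1: a=3, p=31, q=3
  k=2: a=3, p=103, q=10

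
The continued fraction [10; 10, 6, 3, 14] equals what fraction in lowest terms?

Fold from the inside: start with 14/1.
  3 + 1/14 = 43/14
  6 + 14/43 = 272/43
  10 + 43/272 = 2763/272
  10 + 272/2763 = 27902/2763

27902/2763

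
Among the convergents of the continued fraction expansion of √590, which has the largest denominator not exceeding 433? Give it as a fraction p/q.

5781/238

√590 = [24; 3, 2, 4, 2, 3, 48, …] (period length 6).
Convergents:
  p_0/q_0 = 24/1
  p_1/q_1 = 73/3
  p_2/q_2 = 170/7
  p_3/q_3 = 753/31
  p_4/q_4 = 1676/69
  p_5/q_5 = 5781/238
  p_6/q_6 = 279164/11493
q_5 = 238 ≤ 433 < 11493 = q_6, so the answer is 5781/238.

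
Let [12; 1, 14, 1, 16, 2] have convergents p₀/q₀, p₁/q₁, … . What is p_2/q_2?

Using pₖ = aₖpₖ₋₁ + pₖ₋₂, qₖ = aₖqₖ₋₁ + qₖ₋₂ (with p₋₁=1, p₋₂=0, q₋₁=0, q₋₂=1):
  k=0: a=12, p=12, q=1
  k=1: a=1, p=13, q=1
  k=2: a=14, p=194, q=15

194/15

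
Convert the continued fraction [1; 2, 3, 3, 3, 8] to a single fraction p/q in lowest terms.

905/631

Fold from the inside: start with 8/1.
  3 + 1/8 = 25/8
  3 + 8/25 = 83/25
  3 + 25/83 = 274/83
  2 + 83/274 = 631/274
  1 + 274/631 = 905/631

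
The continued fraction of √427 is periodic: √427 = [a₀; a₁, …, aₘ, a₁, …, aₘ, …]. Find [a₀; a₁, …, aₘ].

a₀ = ⌊√427⌋ = 20.

[20; 1, 1, 1, 40]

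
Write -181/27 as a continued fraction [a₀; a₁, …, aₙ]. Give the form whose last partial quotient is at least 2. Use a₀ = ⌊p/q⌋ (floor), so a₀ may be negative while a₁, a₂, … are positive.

-181 = -7·27 + 8
27 = 3·8 + 3
8 = 2·3 + 2
3 = 1·2 + 1
2 = 2·1 + 0  (stop)
So -181/27 = [-7; 3, 2, 1, 2].

[-7; 3, 2, 1, 2]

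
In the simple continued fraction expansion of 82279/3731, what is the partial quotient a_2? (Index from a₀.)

82279 = 22·3731 + 197   →  a_0 = 22
3731 = 18·197 + 185   →  a_1 = 18
197 = 1·185 + 12   →  a_2 = 1

1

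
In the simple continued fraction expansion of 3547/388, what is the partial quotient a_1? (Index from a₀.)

3547 = 9·388 + 55   →  a_0 = 9
388 = 7·55 + 3   →  a_1 = 7

7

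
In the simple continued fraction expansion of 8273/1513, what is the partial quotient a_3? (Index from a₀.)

8273 = 5·1513 + 708   →  a_0 = 5
1513 = 2·708 + 97   →  a_1 = 2
708 = 7·97 + 29   →  a_2 = 7
97 = 3·29 + 10   →  a_3 = 3

3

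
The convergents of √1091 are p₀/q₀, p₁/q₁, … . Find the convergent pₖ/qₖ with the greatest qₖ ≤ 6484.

√1091 = [33; 33, 66, …] (period length 2).
Convergents:
  p_0/q_0 = 33/1
  p_1/q_1 = 1090/33
  p_2/q_2 = 71973/2179
  p_3/q_3 = 2376199/71940
q_2 = 2179 ≤ 6484 < 71940 = q_3, so the answer is 71973/2179.

71973/2179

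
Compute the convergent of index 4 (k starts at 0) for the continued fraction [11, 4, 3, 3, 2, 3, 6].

1112/99

Using pₖ = aₖpₖ₋₁ + pₖ₋₂, qₖ = aₖqₖ₋₁ + qₖ₋₂ (with p₋₁=1, p₋₂=0, q₋₁=0, q₋₂=1):
  k=0: a=11, p=11, q=1
  k=1: a=4, p=45, q=4
  k=2: a=3, p=146, q=13
  k=3: a=3, p=483, q=43
  k=4: a=2, p=1112, q=99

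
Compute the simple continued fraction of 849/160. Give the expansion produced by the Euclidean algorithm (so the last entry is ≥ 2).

[5; 3, 3, 1, 3, 3]

849 = 5*160 + 49
160 = 3*49 + 13
49 = 3*13 + 10
13 = 1*10 + 3
10 = 3*3 + 1
3 = 3*1 + 0  (stop)
So 849/160 = [5; 3, 3, 1, 3, 3].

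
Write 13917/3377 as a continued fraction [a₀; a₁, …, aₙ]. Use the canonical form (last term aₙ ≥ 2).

[4; 8, 3, 1, 8, 1, 1, 5]

13917 = 4*3377 + 409
3377 = 8*409 + 105
409 = 3*105 + 94
105 = 1*94 + 11
94 = 8*11 + 6
11 = 1*6 + 5
6 = 1*5 + 1
5 = 5*1 + 0  (stop)
So 13917/3377 = [4; 8, 3, 1, 8, 1, 1, 5].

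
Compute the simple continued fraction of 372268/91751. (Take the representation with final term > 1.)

372268 = 4×91751 + 5264
91751 = 17×5264 + 2263
5264 = 2×2263 + 738
2263 = 3×738 + 49
738 = 15×49 + 3
49 = 16×3 + 1
3 = 3×1 + 0  (stop)
So 372268/91751 = [4; 17, 2, 3, 15, 16, 3].

[4; 17, 2, 3, 15, 16, 3]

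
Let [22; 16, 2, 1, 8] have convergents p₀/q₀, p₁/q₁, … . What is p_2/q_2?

Using pₖ = aₖpₖ₋₁ + pₖ₋₂, qₖ = aₖqₖ₋₁ + qₖ₋₂ (with p₋₁=1, p₋₂=0, q₋₁=0, q₋₂=1):
  k=0: a=22, p=22, q=1
  k=1: a=16, p=353, q=16
  k=2: a=2, p=728, q=33

728/33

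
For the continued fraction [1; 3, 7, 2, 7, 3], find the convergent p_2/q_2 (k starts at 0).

29/22

Using pₖ = aₖpₖ₋₁ + pₖ₋₂, qₖ = aₖqₖ₋₁ + qₖ₋₂ (with p₋₁=1, p₋₂=0, q₋₁=0, q₋₂=1):
  k=0: a=1, p=1, q=1
  k=1: a=3, p=4, q=3
  k=2: a=7, p=29, q=22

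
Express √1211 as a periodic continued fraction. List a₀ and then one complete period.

a₀ = ⌊√1211⌋ = 34.
With m₀=0, d₀=1 and mₖ₊₁ = dₖaₖ − mₖ, dₖ₊₁ = (n − mₖ₊₁²)/dₖ, aₖ₊₁ = ⌊(a₀+mₖ₊₁)/dₖ₊₁⌋:
  k=1: m=34, d=55, a=1
  k=2: m=21, d=14, a=3
  k=3: m=21, d=55, a=1
  k=4: m=34, d=1, a=68
d=1 and a=2a₀=68 at k=4, so the next step gives (m, d) = (34, 55) again — its k=1 value — and the period has length 4.

[34; 1, 3, 1, 68]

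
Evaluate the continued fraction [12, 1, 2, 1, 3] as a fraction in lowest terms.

Using pₖ = aₖpₖ₋₁ + pₖ₋₂ and qₖ = aₖqₖ₋₁ + qₖ₋₂:
  k=0: a=12, p=12, q=1
  k=1: a=1, p=13, q=1
  k=2: a=2, p=38, q=3
  k=3: a=1, p=51, q=4
  k=4: a=3, p=191, q=15

191/15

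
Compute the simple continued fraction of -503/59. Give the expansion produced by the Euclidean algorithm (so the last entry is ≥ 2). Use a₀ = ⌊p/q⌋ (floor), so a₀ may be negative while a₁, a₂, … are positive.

[-9; 2, 9, 3]

-503 = -9×59 + 28
59 = 2×28 + 3
28 = 9×3 + 1
3 = 3×1 + 0  (stop)
So -503/59 = [-9; 2, 9, 3].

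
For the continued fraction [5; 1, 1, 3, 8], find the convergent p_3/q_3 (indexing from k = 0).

39/7

Using pₖ = aₖpₖ₋₁ + pₖ₋₂, qₖ = aₖqₖ₋₁ + qₖ₋₂ (with p₋₁=1, p₋₂=0, q₋₁=0, q₋₂=1):
  k=0: a=5, p=5, q=1
  k=1: a=1, p=6, q=1
  k=2: a=1, p=11, q=2
  k=3: a=3, p=39, q=7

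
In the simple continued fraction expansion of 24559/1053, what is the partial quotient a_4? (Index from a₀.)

24559 = 23·1053 + 340   →  a_0 = 23
1053 = 3·340 + 33   →  a_1 = 3
340 = 10·33 + 10   →  a_2 = 10
33 = 3·10 + 3   →  a_3 = 3
10 = 3·3 + 1   →  a_4 = 3

3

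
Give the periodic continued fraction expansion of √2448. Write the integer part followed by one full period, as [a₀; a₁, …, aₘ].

a₀ = ⌊√2448⌋ = 49.
With m₀=0, d₀=1 and mₖ₊₁ = dₖaₖ − mₖ, dₖ₊₁ = (n − mₖ₊₁²)/dₖ, aₖ₊₁ = ⌊(a₀+mₖ₊₁)/dₖ₊₁⌋:
  k=1: m=49, d=47, a=2
  k=2: m=45, d=9, a=10
  k=3: m=45, d=47, a=2
  k=4: m=49, d=1, a=98
d=1 and a=2a₀=98 at k=4, so the next step gives (m, d) = (49, 47) again — its k=1 value — and the period has length 4.

[49; 2, 10, 2, 98]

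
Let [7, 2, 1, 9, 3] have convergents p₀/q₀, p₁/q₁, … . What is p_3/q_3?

213/29

Using pₖ = aₖpₖ₋₁ + pₖ₋₂, qₖ = aₖqₖ₋₁ + qₖ₋₂ (with p₋₁=1, p₋₂=0, q₋₁=0, q₋₂=1):
  k=0: a=7, p=7, q=1
  k=1: a=2, p=15, q=2
  k=2: a=1, p=22, q=3
  k=3: a=9, p=213, q=29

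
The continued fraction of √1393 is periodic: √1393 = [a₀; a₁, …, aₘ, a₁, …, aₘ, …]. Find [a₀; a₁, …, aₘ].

[37; 3, 10, 3, 74]

a₀ = ⌊√1393⌋ = 37.
With m₀=0, d₀=1 and mₖ₊₁ = dₖaₖ − mₖ, dₖ₊₁ = (n − mₖ₊₁²)/dₖ, aₖ₊₁ = ⌊(a₀+mₖ₊₁)/dₖ₊₁⌋:
  k=1: m=37, d=24, a=3
  k=2: m=35, d=7, a=10
  k=3: m=35, d=24, a=3
  k=4: m=37, d=1, a=74
d=1 and a=2a₀=74 at k=4, so the next step gives (m, d) = (37, 24) again — its k=1 value — and the period has length 4.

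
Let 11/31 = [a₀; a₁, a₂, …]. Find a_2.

1

11 = 0·31 + 11   →  a_0 = 0
31 = 2·11 + 9   →  a_1 = 2
11 = 1·9 + 2   →  a_2 = 1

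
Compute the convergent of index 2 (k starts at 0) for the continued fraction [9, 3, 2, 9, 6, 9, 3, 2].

65/7

Using pₖ = aₖpₖ₋₁ + pₖ₋₂, qₖ = aₖqₖ₋₁ + qₖ₋₂ (with p₋₁=1, p₋₂=0, q₋₁=0, q₋₂=1):
  k=0: a=9, p=9, q=1
  k=1: a=3, p=28, q=3
  k=2: a=2, p=65, q=7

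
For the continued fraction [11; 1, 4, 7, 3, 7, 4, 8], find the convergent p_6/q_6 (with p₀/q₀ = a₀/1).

Using pₖ = aₖpₖ₋₁ + pₖ₋₂, qₖ = aₖqₖ₋₁ + qₖ₋₂ (with p₋₁=1, p₋₂=0, q₋₁=0, q₋₂=1):
  k=0: a=11, p=11, q=1
  k=1: a=1, p=12, q=1
  k=2: a=4, p=59, q=5
  k=3: a=7, p=425, q=36
  k=4: a=3, p=1334, q=113
  k=5: a=7, p=9763, q=827
  k=6: a=4, p=40386, q=3421

40386/3421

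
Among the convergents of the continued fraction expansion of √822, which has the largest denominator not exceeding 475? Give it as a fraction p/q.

7397/258

√822 = [28; 1, 2, 28, 2, 1, 56, …] (period length 6).
Convergents:
  p_0/q_0 = 28/1
  p_1/q_1 = 29/1
  p_2/q_2 = 86/3
  p_3/q_3 = 2437/85
  p_4/q_4 = 4960/173
  p_5/q_5 = 7397/258
  p_6/q_6 = 419192/14621
q_5 = 258 ≤ 475 < 14621 = q_6, so the answer is 7397/258.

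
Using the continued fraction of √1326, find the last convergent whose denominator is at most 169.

√1326 = [36; 2, 2, 2, 2, 2, 72, …] (period length 6).
Convergents:
  p_0/q_0 = 36/1
  p_1/q_1 = 73/2
  p_2/q_2 = 182/5
  p_3/q_3 = 437/12
  p_4/q_4 = 1056/29
  p_5/q_5 = 2549/70
  p_6/q_6 = 184584/5069
q_5 = 70 ≤ 169 < 5069 = q_6, so the answer is 2549/70.

2549/70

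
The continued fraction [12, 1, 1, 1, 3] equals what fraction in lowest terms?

139/11

Fold from the inside: start with 3/1.
  1 + 1/3 = 4/3
  1 + 3/4 = 7/4
  1 + 4/7 = 11/7
  12 + 7/11 = 139/11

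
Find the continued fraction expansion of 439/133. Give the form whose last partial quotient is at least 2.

[3; 3, 3, 13]

439 = 3·133 + 40
133 = 3·40 + 13
40 = 3·13 + 1
13 = 13·1 + 0  (stop)
So 439/133 = [3; 3, 3, 13].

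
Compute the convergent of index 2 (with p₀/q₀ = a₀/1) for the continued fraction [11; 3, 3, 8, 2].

113/10

Using pₖ = aₖpₖ₋₁ + pₖ₋₂, qₖ = aₖqₖ₋₁ + qₖ₋₂ (with p₋₁=1, p₋₂=0, q₋₁=0, q₋₂=1):
  k=0: a=11, p=11, q=1
  k=1: a=3, p=34, q=3
  k=2: a=3, p=113, q=10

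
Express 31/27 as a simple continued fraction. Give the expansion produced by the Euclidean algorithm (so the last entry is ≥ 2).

[1; 6, 1, 3]

31 = 1×27 + 4
27 = 6×4 + 3
4 = 1×3 + 1
3 = 3×1 + 0  (stop)
So 31/27 = [1; 6, 1, 3].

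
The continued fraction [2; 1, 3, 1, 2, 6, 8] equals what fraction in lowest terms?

2023/726

Fold from the inside: start with 8/1.
  6 + 1/8 = 49/8
  2 + 8/49 = 106/49
  1 + 49/106 = 155/106
  3 + 106/155 = 571/155
  1 + 155/571 = 726/571
  2 + 571/726 = 2023/726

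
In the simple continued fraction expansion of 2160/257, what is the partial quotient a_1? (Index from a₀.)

2160 = 8·257 + 104   →  a_0 = 8
257 = 2·104 + 49   →  a_1 = 2

2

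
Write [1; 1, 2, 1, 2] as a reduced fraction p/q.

19/11

Using pₖ = aₖpₖ₋₁ + pₖ₋₂ and qₖ = aₖqₖ₋₁ + qₖ₋₂:
  k=0: a=1, p=1, q=1
  k=1: a=1, p=2, q=1
  k=2: a=2, p=5, q=3
  k=3: a=1, p=7, q=4
  k=4: a=2, p=19, q=11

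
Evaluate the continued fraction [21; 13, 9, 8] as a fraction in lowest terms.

Using pₖ = aₖpₖ₋₁ + pₖ₋₂ and qₖ = aₖqₖ₋₁ + qₖ₋₂:
  k=0: a=21, p=21, q=1
  k=1: a=13, p=274, q=13
  k=2: a=9, p=2487, q=118
  k=3: a=8, p=20170, q=957

20170/957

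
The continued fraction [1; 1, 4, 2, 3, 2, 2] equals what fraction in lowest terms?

Using pₖ = aₖpₖ₋₁ + pₖ₋₂ and qₖ = aₖqₖ₋₁ + qₖ₋₂:
  k=0: a=1, p=1, q=1
  k=1: a=1, p=2, q=1
  k=2: a=4, p=9, q=5
  k=3: a=2, p=20, q=11
  k=4: a=3, p=69, q=38
  k=5: a=2, p=158, q=87
  k=6: a=2, p=385, q=212

385/212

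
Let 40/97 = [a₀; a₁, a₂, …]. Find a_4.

40 = 0·97 + 40   →  a_0 = 0
97 = 2·40 + 17   →  a_1 = 2
40 = 2·17 + 6   →  a_2 = 2
17 = 2·6 + 5   →  a_3 = 2
6 = 1·5 + 1   →  a_4 = 1

1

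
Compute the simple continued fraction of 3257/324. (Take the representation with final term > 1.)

3257 = 10×324 + 17
324 = 19×17 + 1
17 = 17×1 + 0  (stop)
So 3257/324 = [10; 19, 17].

[10; 19, 17]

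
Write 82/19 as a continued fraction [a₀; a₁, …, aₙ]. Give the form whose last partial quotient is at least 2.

82 = 4*19 + 6
19 = 3*6 + 1
6 = 6*1 + 0  (stop)
So 82/19 = [4; 3, 6].

[4; 3, 6]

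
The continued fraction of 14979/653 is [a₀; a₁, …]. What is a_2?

14979 = 22·653 + 613   →  a_0 = 22
653 = 1·613 + 40   →  a_1 = 1
613 = 15·40 + 13   →  a_2 = 15

15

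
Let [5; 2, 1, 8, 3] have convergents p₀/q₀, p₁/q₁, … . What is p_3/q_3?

Using pₖ = aₖpₖ₋₁ + pₖ₋₂, qₖ = aₖqₖ₋₁ + qₖ₋₂ (with p₋₁=1, p₋₂=0, q₋₁=0, q₋₂=1):
  k=0: a=5, p=5, q=1
  k=1: a=2, p=11, q=2
  k=2: a=1, p=16, q=3
  k=3: a=8, p=139, q=26

139/26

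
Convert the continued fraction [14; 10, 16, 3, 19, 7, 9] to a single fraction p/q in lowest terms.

8660255/614229

Using pₖ = aₖpₖ₋₁ + pₖ₋₂ and qₖ = aₖqₖ₋₁ + qₖ₋₂:
  k=0: a=14, p=14, q=1
  k=1: a=10, p=141, q=10
  k=2: a=16, p=2270, q=161
  k=3: a=3, p=6951, q=493
  k=4: a=19, p=134339, q=9528
  k=5: a=7, p=947324, q=67189
  k=6: a=9, p=8660255, q=614229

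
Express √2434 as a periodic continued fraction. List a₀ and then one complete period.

[49; 2, 1, 48, 1, 2, 98]

a₀ = ⌊√2434⌋ = 49.
With m₀=0, d₀=1 and mₖ₊₁ = dₖaₖ − mₖ, dₖ₊₁ = (n − mₖ₊₁²)/dₖ, aₖ₊₁ = ⌊(a₀+mₖ₊₁)/dₖ₊₁⌋:
  k=1: m=49, d=33, a=2
  k=2: m=17, d=65, a=1
  k=3: m=48, d=2, a=48
  k=4: m=48, d=65, a=1
  k=5: m=17, d=33, a=2
  k=6: m=49, d=1, a=98
d=1 and a=2a₀=98 at k=6, so the next step gives (m, d) = (49, 33) again — its k=1 value — and the period has length 6.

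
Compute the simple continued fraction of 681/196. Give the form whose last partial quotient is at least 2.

681 = 3·196 + 93
196 = 2·93 + 10
93 = 9·10 + 3
10 = 3·3 + 1
3 = 3·1 + 0  (stop)
So 681/196 = [3; 2, 9, 3, 3].

[3; 2, 9, 3, 3]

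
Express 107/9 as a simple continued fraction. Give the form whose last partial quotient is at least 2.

107 = 11·9 + 8
9 = 1·8 + 1
8 = 8·1 + 0  (stop)
So 107/9 = [11; 1, 8].

[11; 1, 8]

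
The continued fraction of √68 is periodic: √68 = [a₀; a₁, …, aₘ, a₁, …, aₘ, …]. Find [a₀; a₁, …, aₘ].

a₀ = ⌊√68⌋ = 8.
With m₀=0, d₀=1 and mₖ₊₁ = dₖaₖ − mₖ, dₖ₊₁ = (n − mₖ₊₁²)/dₖ, aₖ₊₁ = ⌊(a₀+mₖ₊₁)/dₖ₊₁⌋:
  k=1: m=8, d=4, a=4
  k=2: m=8, d=1, a=16
d=1 and a=2a₀=16 at k=2, so the next step gives (m, d) = (8, 4) again — its k=1 value — and the period has length 2.

[8; 4, 16]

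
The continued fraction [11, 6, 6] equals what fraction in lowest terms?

413/37

Using pₖ = aₖpₖ₋₁ + pₖ₋₂ and qₖ = aₖqₖ₋₁ + qₖ₋₂:
  k=0: a=11, p=11, q=1
  k=1: a=6, p=67, q=6
  k=2: a=6, p=413, q=37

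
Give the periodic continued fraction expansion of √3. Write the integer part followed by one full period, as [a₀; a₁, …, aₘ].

[1; 1, 2]

a₀ = ⌊√3⌋ = 1.
With m₀=0, d₀=1 and mₖ₊₁ = dₖaₖ − mₖ, dₖ₊₁ = (n − mₖ₊₁²)/dₖ, aₖ₊₁ = ⌊(a₀+mₖ₊₁)/dₖ₊₁⌋:
  k=1: m=1, d=2, a=1
  k=2: m=1, d=1, a=2
d=1 and a=2a₀=2 at k=2, so the next step gives (m, d) = (1, 2) again — its k=1 value — and the period has length 2.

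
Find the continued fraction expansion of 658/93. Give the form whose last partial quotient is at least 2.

658 = 7*93 + 7
93 = 13*7 + 2
7 = 3*2 + 1
2 = 2*1 + 0  (stop)
So 658/93 = [7; 13, 3, 2].

[7; 13, 3, 2]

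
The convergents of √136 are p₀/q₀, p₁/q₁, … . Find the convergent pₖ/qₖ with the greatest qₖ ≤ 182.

√136 = [11; 1, 1, 1, 22, …] (period length 4).
Convergents:
  p_0/q_0 = 11/1
  p_1/q_1 = 12/1
  p_2/q_2 = 23/2
  p_3/q_3 = 35/3
  p_4/q_4 = 793/68
  p_5/q_5 = 828/71
  p_6/q_6 = 1621/139
  p_7/q_7 = 2449/210
q_6 = 139 ≤ 182 < 210 = q_7, so the answer is 1621/139.

1621/139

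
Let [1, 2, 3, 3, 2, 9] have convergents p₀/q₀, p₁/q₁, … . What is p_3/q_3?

Using pₖ = aₖpₖ₋₁ + pₖ₋₂, qₖ = aₖqₖ₋₁ + qₖ₋₂ (with p₋₁=1, p₋₂=0, q₋₁=0, q₋₂=1):
  k=0: a=1, p=1, q=1
  k=1: a=2, p=3, q=2
  k=2: a=3, p=10, q=7
  k=3: a=3, p=33, q=23

33/23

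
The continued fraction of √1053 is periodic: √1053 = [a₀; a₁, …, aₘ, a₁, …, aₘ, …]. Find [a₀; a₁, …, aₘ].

a₀ = ⌊√1053⌋ = 32.
With m₀=0, d₀=1 and mₖ₊₁ = dₖaₖ − mₖ, dₖ₊₁ = (n − mₖ₊₁²)/dₖ, aₖ₊₁ = ⌊(a₀+mₖ₊₁)/dₖ₊₁⌋:
  k=1: m=32, d=29, a=2
  k=2: m=26, d=13, a=4
  k=3: m=26, d=29, a=2
  k=4: m=32, d=1, a=64
d=1 and a=2a₀=64 at k=4, so the next step gives (m, d) = (32, 29) again — its k=1 value — and the period has length 4.

[32; 2, 4, 2, 64]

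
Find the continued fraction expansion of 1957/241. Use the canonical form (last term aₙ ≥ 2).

[8; 8, 3, 4, 2]

1957 = 8×241 + 29
241 = 8×29 + 9
29 = 3×9 + 2
9 = 4×2 + 1
2 = 2×1 + 0  (stop)
So 1957/241 = [8; 8, 3, 4, 2].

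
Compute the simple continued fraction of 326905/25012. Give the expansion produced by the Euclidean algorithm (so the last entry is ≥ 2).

[13; 14, 3, 3, 13, 6, 2]

326905 = 13×25012 + 1749
25012 = 14×1749 + 526
1749 = 3×526 + 171
526 = 3×171 + 13
171 = 13×13 + 2
13 = 6×2 + 1
2 = 2×1 + 0  (stop)
So 326905/25012 = [13; 14, 3, 3, 13, 6, 2].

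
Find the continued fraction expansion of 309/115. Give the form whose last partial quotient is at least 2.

309 = 2·115 + 79
115 = 1·79 + 36
79 = 2·36 + 7
36 = 5·7 + 1
7 = 7·1 + 0  (stop)
So 309/115 = [2; 1, 2, 5, 7].

[2; 1, 2, 5, 7]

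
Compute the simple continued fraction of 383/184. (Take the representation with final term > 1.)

383 = 2·184 + 15
184 = 12·15 + 4
15 = 3·4 + 3
4 = 1·3 + 1
3 = 3·1 + 0  (stop)
So 383/184 = [2; 12, 3, 1, 3].

[2; 12, 3, 1, 3]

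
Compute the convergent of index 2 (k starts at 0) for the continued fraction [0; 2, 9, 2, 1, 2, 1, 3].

Using pₖ = aₖpₖ₋₁ + pₖ₋₂, qₖ = aₖqₖ₋₁ + qₖ₋₂ (with p₋₁=1, p₋₂=0, q₋₁=0, q₋₂=1):
  k=0: a=0, p=0, q=1
  k=1: a=2, p=1, q=2
  k=2: a=9, p=9, q=19

9/19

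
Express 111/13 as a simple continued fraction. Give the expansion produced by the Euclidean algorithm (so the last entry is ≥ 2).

[8; 1, 1, 6]

111 = 8·13 + 7
13 = 1·7 + 6
7 = 1·6 + 1
6 = 6·1 + 0  (stop)
So 111/13 = [8; 1, 1, 6].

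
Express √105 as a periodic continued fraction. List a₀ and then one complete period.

[10; 4, 20]

a₀ = ⌊√105⌋ = 10.
With m₀=0, d₀=1 and mₖ₊₁ = dₖaₖ − mₖ, dₖ₊₁ = (n − mₖ₊₁²)/dₖ, aₖ₊₁ = ⌊(a₀+mₖ₊₁)/dₖ₊₁⌋:
  k=1: m=10, d=5, a=4
  k=2: m=10, d=1, a=20
d=1 and a=2a₀=20 at k=2, so the next step gives (m, d) = (10, 5) again — its k=1 value — and the period has length 2.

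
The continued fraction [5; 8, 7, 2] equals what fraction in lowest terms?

Using pₖ = aₖpₖ₋₁ + pₖ₋₂ and qₖ = aₖqₖ₋₁ + qₖ₋₂:
  k=0: a=5, p=5, q=1
  k=1: a=8, p=41, q=8
  k=2: a=7, p=292, q=57
  k=3: a=2, p=625, q=122

625/122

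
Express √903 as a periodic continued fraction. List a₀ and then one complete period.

[30; 20, 60]

a₀ = ⌊√903⌋ = 30.
With m₀=0, d₀=1 and mₖ₊₁ = dₖaₖ − mₖ, dₖ₊₁ = (n − mₖ₊₁²)/dₖ, aₖ₊₁ = ⌊(a₀+mₖ₊₁)/dₖ₊₁⌋:
  k=1: m=30, d=3, a=20
  k=2: m=30, d=1, a=60
d=1 and a=2a₀=60 at k=2, so the next step gives (m, d) = (30, 3) again — its k=1 value — and the period has length 2.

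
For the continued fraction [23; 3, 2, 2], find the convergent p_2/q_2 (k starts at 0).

Using pₖ = aₖpₖ₋₁ + pₖ₋₂, qₖ = aₖqₖ₋₁ + qₖ₋₂ (with p₋₁=1, p₋₂=0, q₋₁=0, q₋₂=1):
  k=0: a=23, p=23, q=1
  k=1: a=3, p=70, q=3
  k=2: a=2, p=163, q=7

163/7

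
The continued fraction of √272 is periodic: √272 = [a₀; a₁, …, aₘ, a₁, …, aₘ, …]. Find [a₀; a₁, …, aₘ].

a₀ = ⌊√272⌋ = 16.
With m₀=0, d₀=1 and mₖ₊₁ = dₖaₖ − mₖ, dₖ₊₁ = (n − mₖ₊₁²)/dₖ, aₖ₊₁ = ⌊(a₀+mₖ₊₁)/dₖ₊₁⌋:
  k=1: m=16, d=16, a=2
  k=2: m=16, d=1, a=32
d=1 and a=2a₀=32 at k=2, so the next step gives (m, d) = (16, 16) again — its k=1 value — and the period has length 2.

[16; 2, 32]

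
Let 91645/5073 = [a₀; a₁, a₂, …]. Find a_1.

91645 = 18·5073 + 331   →  a_0 = 18
5073 = 15·331 + 108   →  a_1 = 15

15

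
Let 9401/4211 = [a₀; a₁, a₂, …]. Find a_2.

9401 = 2·4211 + 979   →  a_0 = 2
4211 = 4·979 + 295   →  a_1 = 4
979 = 3·295 + 94   →  a_2 = 3

3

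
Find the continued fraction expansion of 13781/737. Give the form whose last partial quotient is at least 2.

[18; 1, 2, 3, 7, 1, 8]

13781 = 18×737 + 515
737 = 1×515 + 222
515 = 2×222 + 71
222 = 3×71 + 9
71 = 7×9 + 8
9 = 1×8 + 1
8 = 8×1 + 0  (stop)
So 13781/737 = [18; 1, 2, 3, 7, 1, 8].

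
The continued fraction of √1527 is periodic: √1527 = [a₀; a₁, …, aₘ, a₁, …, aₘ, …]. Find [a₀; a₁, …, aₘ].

[39; 13, 78]

a₀ = ⌊√1527⌋ = 39.
With m₀=0, d₀=1 and mₖ₊₁ = dₖaₖ − mₖ, dₖ₊₁ = (n − mₖ₊₁²)/dₖ, aₖ₊₁ = ⌊(a₀+mₖ₊₁)/dₖ₊₁⌋:
  k=1: m=39, d=6, a=13
  k=2: m=39, d=1, a=78
d=1 and a=2a₀=78 at k=2, so the next step gives (m, d) = (39, 6) again — its k=1 value — and the period has length 2.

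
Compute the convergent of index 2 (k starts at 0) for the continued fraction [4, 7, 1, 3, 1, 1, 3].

Using pₖ = aₖpₖ₋₁ + pₖ₋₂, qₖ = aₖqₖ₋₁ + qₖ₋₂ (with p₋₁=1, p₋₂=0, q₋₁=0, q₋₂=1):
  k=0: a=4, p=4, q=1
  k=1: a=7, p=29, q=7
  k=2: a=1, p=33, q=8

33/8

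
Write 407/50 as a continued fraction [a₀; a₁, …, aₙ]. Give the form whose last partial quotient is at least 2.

[8; 7, 7]

407 = 8×50 + 7
50 = 7×7 + 1
7 = 7×1 + 0  (stop)
So 407/50 = [8; 7, 7].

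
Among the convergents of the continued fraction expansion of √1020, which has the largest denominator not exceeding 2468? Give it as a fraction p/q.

√1020 = [31; 1, 14, 1, 62, …] (period length 4).
Convergents:
  p_0/q_0 = 31/1
  p_1/q_1 = 32/1
  p_2/q_2 = 479/15
  p_3/q_3 = 511/16
  p_4/q_4 = 32161/1007
  p_5/q_5 = 32672/1023
  p_6/q_6 = 489569/15329
q_5 = 1023 ≤ 2468 < 15329 = q_6, so the answer is 32672/1023.

32672/1023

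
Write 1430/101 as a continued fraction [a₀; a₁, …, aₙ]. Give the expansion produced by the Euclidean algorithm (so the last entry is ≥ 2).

1430 = 14*101 + 16
101 = 6*16 + 5
16 = 3*5 + 1
5 = 5*1 + 0  (stop)
So 1430/101 = [14; 6, 3, 5].

[14; 6, 3, 5]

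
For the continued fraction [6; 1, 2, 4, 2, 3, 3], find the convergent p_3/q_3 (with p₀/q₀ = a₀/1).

87/13

Using pₖ = aₖpₖ₋₁ + pₖ₋₂, qₖ = aₖqₖ₋₁ + qₖ₋₂ (with p₋₁=1, p₋₂=0, q₋₁=0, q₋₂=1):
  k=0: a=6, p=6, q=1
  k=1: a=1, p=7, q=1
  k=2: a=2, p=20, q=3
  k=3: a=4, p=87, q=13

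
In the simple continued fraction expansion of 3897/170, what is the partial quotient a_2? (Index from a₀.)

3897 = 22·170 + 157   →  a_0 = 22
170 = 1·157 + 13   →  a_1 = 1
157 = 12·13 + 1   →  a_2 = 12

12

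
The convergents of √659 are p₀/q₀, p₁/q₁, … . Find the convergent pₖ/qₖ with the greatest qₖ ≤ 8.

77/3

√659 = [25; 1, 2, 25, 2, 1, 50, …] (period length 6).
Convergents:
  p_0/q_0 = 25/1
  p_1/q_1 = 26/1
  p_2/q_2 = 77/3
  p_3/q_3 = 1951/76
q_2 = 3 ≤ 8 < 76 = q_3, so the answer is 77/3.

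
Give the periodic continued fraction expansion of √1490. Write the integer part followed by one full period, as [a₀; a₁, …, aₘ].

[38; 1, 1, 1, 1, 76]

a₀ = ⌊√1490⌋ = 38.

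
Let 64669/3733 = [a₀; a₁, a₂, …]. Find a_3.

12

64669 = 17·3733 + 1208   →  a_0 = 17
3733 = 3·1208 + 109   →  a_1 = 3
1208 = 11·109 + 9   →  a_2 = 11
109 = 12·9 + 1   →  a_3 = 12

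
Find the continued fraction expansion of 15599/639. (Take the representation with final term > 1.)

[24; 2, 2, 3, 18, 2]

15599 = 24*639 + 263
639 = 2*263 + 113
263 = 2*113 + 37
113 = 3*37 + 2
37 = 18*2 + 1
2 = 2*1 + 0  (stop)
So 15599/639 = [24; 2, 2, 3, 18, 2].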